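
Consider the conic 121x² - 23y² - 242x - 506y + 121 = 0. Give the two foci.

121(x² - 2x) -23(y² + 22y) = -121
121(x - 1)² -23(y + 11)² = -121 + 121 - 2783 = -2783
Divide through by -2783 to get (y + 11)²/121 - (x - 1)²/23 = 1.
Hyperbola, center (1, -11), transverse axis vertical; a² = 121, b² = 23.
c² = a² + b² = 121 + 23 = 144, so c = 12.
Foci lie on the vertical axis through the center: (h, k ± c).

(1, -23) and (1, 1)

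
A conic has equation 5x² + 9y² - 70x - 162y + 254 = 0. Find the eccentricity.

e = 2/3

Group: 5(x² - 14x) + 9(y² - 18y) = -254
Complete the square in x and y: 5(x - 7)² + 9(y - 9)² = -254 + 245 + 729 = 720
Divide through by 720 to get (x - 7)²/144 + (y - 9)²/80 = 1.
Ellipse, center (7, 9), major axis horizontal; a² = 144, b² = 80.
c² = a² - b² = 64, so c = 8.
e = c/a = 8/12 = 2/3.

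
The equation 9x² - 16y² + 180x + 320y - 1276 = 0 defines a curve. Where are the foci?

(-20, 10) and (0, 10)

Group: 9(x² + 20x) -16(y² - 20y) = 1276
Complete the square in x and y: 9(x + 10)² -16(y - 10)² = 1276 + 900 - 1600 = 576
Divide by 576: (x + 10)²/64 - (y - 10)²/36 = 1
Hyperbola, center (-10, 10), transverse axis horizontal; a² = 64, b² = 36.
c² = a² + b² = 64 + 36 = 100, so c = 10.
Foci lie on the horizontal axis through the center: (h ± c, k).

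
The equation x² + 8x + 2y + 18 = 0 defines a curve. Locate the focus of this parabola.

Only x is squared. Complete the square in x: (x + 4)² = -2(y + 1).
Vertex (-4, -1); 4p = -2 so p = -1/2. Opens down.
Focus is p units from the vertex along the axis: (h, k + p).

(-4, -3/2)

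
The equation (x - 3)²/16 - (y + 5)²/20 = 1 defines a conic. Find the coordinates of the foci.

(-3, -5) and (9, -5)

Center (3, -5). The positive term is the x-term, so the transverse axis is horizontal; a² = 16, b² = 20.
c² = a² + b² = 16 + 20 = 36, so c = 6.
Foci lie on the horizontal axis through the center: (h ± c, k).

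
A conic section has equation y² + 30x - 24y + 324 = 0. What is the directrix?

Only y is squared. Complete the square in y: (y - 12)² = -30(x + 6).
Vertex (-6, 12); 4p = -30 so p = -15/2. Opens left.
Directrix is the vertical line x = h − p = -6 − (-15/2) = 3/2.

x = 3/2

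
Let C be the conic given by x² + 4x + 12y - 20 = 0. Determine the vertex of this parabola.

(-2, 2)

Only x is squared. Complete the square in x: (x + 2)² = -12(y - 2).
Vertex (-2, 2); 4p = -12 so p = -3. Opens down.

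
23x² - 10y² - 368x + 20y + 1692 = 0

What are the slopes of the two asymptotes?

√230/10 and -√230/10

Group the x- and y-terms: 23(x² - 16x) -10(y² - 2y) = -1692
23(x - 8)² -10(y - 1)² = -1692 + 1472 - 10 = -230
Divide by -230: (y - 1)²/23 - (x - 8)²/10 = 1
Hyperbola, center (8, 1), transverse axis vertical; a² = 23, b² = 10.
For a vertical hyperbola the asymptotes have slope ±a/b.
Here that is ±√23/√10 = ±√230/10.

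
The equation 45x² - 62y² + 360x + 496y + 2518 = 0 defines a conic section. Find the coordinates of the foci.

(-4, 4 - √107) and (-4, 4 + √107)

Rearranging, 45(x² + 8x) -62(y² - 8y) = -2518.
Complete the square: 45(x + 4)² -62(y - 4)² = -2518 + 720 - 992 = -2790
Divide by -2790: (y - 4)²/45 - (x + 4)²/62 = 1
Hyperbola, center (-4, 4), transverse axis vertical; a² = 45, b² = 62.
c² = a² + b² = 45 + 62 = 107, so c = √107.
Foci lie on the vertical axis through the center: (h, k ± c).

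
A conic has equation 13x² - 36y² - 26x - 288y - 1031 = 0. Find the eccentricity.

e = 7/6

Rearranging, 13(x² - 2x) -36(y² + 8y) = 1031.
13(x - 1)² -36(y + 4)² = 1031 + 13 - 576 = 468
Dividing both sides by 468: (x - 1)²/36 - (y + 4)²/13 = 1
Hyperbola, center (1, -4), transverse axis horizontal; a² = 36, b² = 13.
c² = a² + b² = 49, so c = 7.
e = c/a = 7/6.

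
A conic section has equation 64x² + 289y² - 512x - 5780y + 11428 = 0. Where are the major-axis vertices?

(-13, 10) and (21, 10)

Group the x- and y-terms: 64(x² - 8x) + 289(y² - 20y) = -11428
Completing the square gives 64(x - 4)² + 289(y - 10)² = -11428 + 1024 + 28900 = 18496.
Divide through by 18496 to get (x - 4)²/289 + (y - 10)²/64 = 1.
Ellipse, center (4, 10), major axis horizontal; a² = 289, b² = 64.
a = 17. Vertices at (h ± a, k).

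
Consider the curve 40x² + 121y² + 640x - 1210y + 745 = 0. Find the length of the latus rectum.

80/11

Group the x- and y-terms: 40(x² + 16x) + 121(y² - 10y) = -745
Completing the square gives 40(x + 8)² + 121(y - 5)² = -745 + 2560 + 3025 = 4840.
Divide through by 4840 to get (x + 8)²/121 + (y - 5)²/40 = 1.
Ellipse, center (-8, 5), major axis horizontal; a² = 121, b² = 40.
Latus rectum length = 2b²/a = 2·40/11 = 80/11.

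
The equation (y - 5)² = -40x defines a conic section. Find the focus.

Vertex (0, 5); 4p = -40 so p = -10. Opens left.
Focus is p units from the vertex along the axis: (h + p, k).

(-10, 5)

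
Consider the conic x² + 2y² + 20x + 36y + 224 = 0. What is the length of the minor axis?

Collect terms: (x² + 20x) + 2(y² + 18y) = -224
Completing the square gives (x + 10)² + 2(y + 9)² = -224 + 100 + 162 = 38.
Divide by 38: (x + 10)²/38 + (y + 9)²/19 = 1
Ellipse, center (-10, -9), major axis horizontal; a² = 38, b² = 19.
b² = 19 so b = √19; the minor axis has length 2b = 2√19.

2√19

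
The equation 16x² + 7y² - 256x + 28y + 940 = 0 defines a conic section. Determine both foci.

Group the x- and y-terms: 16(x² - 16x) + 7(y² + 4y) = -940
Complete the square: 16(x - 8)² + 7(y + 2)² = -940 + 1024 + 28 = 112
Dividing both sides by 112: (x - 8)²/7 + (y + 2)²/16 = 1
Ellipse, center (8, -2), major axis vertical; a² = 16, b² = 7.
c² = a² - b² = 16 - 7 = 9, so c = 3.
Foci lie on the vertical axis through the center: (h, k ± c).

(8, -5) and (8, 1)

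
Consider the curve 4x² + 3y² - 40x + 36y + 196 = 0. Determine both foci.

(5, -7) and (5, -5)

Group the x- and y-terms: 4(x² - 10x) + 3(y² + 12y) = -196
Completing the square gives 4(x - 5)² + 3(y + 6)² = -196 + 100 + 108 = 12.
Dividing both sides by 12: (x - 5)²/3 + (y + 6)²/4 = 1
Ellipse, center (5, -6), major axis vertical; a² = 4, b² = 3.
c² = a² - b² = 4 - 3 = 1, so c = 1.
Foci lie on the vertical axis through the center: (h, k ± c).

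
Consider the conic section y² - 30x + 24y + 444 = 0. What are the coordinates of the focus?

(35/2, -12)

Only y is squared. Complete the square in y: (y + 12)² = 30(x - 10).
Vertex (10, -12); 4p = 30 so p = 15/2. Opens right.
Focus is p units from the vertex along the axis: (h + p, k).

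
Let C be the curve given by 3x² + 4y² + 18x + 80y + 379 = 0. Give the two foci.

Collect terms: 3(x² + 6x) + 4(y² + 20y) = -379
Completing the square gives 3(x + 3)² + 4(y + 10)² = -379 + 27 + 400 = 48.
Divide by 48: (x + 3)²/16 + (y + 10)²/12 = 1
Ellipse, center (-3, -10), major axis horizontal; a² = 16, b² = 12.
c² = a² - b² = 16 - 12 = 4, so c = 2.
Foci lie on the horizontal axis through the center: (h ± c, k).

(-5, -10) and (-1, -10)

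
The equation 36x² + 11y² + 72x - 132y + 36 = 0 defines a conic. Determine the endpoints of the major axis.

Collect terms: 36(x² + 2x) + 11(y² - 12y) = -36
36(x + 1)² + 11(y - 6)² = -36 + 36 + 396 = 396
Divide by 396: (x + 1)²/11 + (y - 6)²/36 = 1
Ellipse, center (-1, 6), major axis vertical; a² = 36, b² = 11.
a = 6. Vertices at (h, k ± a).

(-1, 0) and (-1, 12)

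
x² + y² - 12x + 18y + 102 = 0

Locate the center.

(6, -9)

Group: (x² - 12x) + (y² + 18y) = -102
(x - 6)² + (y + 9)² = -102 + 36 + 81 = 15
So (x - 6)² + (y + 9)² = 15.
Circle centered at (6, -9) with r² = 15.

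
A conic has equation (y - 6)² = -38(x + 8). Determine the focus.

Vertex (-8, 6); 4p = -38 so p = -19/2. Opens left.
Focus is p units from the vertex along the axis: (h + p, k).

(-35/2, 6)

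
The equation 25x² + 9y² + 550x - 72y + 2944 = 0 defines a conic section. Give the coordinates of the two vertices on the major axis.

(-11, -1) and (-11, 9)

Group: 25(x² + 22x) + 9(y² - 8y) = -2944
Complete the square in x and y: 25(x + 11)² + 9(y - 4)² = -2944 + 3025 + 144 = 225
Divide through by 225 to get (x + 11)²/9 + (y - 4)²/25 = 1.
Ellipse, center (-11, 4), major axis vertical; a² = 25, b² = 9.
a = 5. Vertices at (h, k ± a).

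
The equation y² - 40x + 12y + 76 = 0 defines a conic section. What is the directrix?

Only y is squared. Complete the square in y: (y + 6)² = 40(x - 1).
Vertex (1, -6); 4p = 40 so p = 10. Opens right.
Directrix is the vertical line x = h − p = 1 − (10) = -9.

x = -9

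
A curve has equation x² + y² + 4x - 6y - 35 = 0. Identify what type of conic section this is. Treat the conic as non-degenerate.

circle

No xy term. Coefficients of x² and y² are A = 1, C = 1.
A = C (same sign) ⇒ circle.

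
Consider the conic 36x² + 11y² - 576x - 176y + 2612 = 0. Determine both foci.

(8, 3) and (8, 13)

Group the x- and y-terms: 36(x² - 16x) + 11(y² - 16y) = -2612
Complete the square in x and y: 36(x - 8)² + 11(y - 8)² = -2612 + 2304 + 704 = 396
Divide through by 396 to get (x - 8)²/11 + (y - 8)²/36 = 1.
Ellipse, center (8, 8), major axis vertical; a² = 36, b² = 11.
c² = a² - b² = 36 - 11 = 25, so c = 5.
Foci lie on the vertical axis through the center: (h, k ± c).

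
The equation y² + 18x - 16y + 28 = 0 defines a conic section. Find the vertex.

(2, 8)

Only y is squared. Complete the square in y: (y - 8)² = -18(x - 2).
Vertex (2, 8); 4p = -18 so p = -9/2. Opens left.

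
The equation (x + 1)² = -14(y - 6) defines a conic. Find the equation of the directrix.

y = 19/2

Vertex (-1, 6); 4p = -14 so p = -7/2. Opens down.
Directrix is the horizontal line y = k − p = 6 − (-7/2) = 19/2.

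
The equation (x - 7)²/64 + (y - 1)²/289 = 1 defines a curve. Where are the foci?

Center (7, 1). The larger denominator 289 sits under the y-term, so the major axis is vertical; a² = 289, b² = 64.
c² = a² - b² = 289 - 64 = 225, so c = 15.
Foci lie on the vertical axis through the center: (h, k ± c).

(7, -14) and (7, 16)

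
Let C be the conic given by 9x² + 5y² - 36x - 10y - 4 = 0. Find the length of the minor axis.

Rearranging, 9(x² - 4x) + 5(y² - 2y) = 4.
Complete the square in x and y: 9(x - 2)² + 5(y - 1)² = 4 + 36 + 5 = 45
Dividing both sides by 45: (x - 2)²/5 + (y - 1)²/9 = 1
Ellipse, center (2, 1), major axis vertical; a² = 9, b² = 5.
b² = 5 so b = √5; the minor axis has length 2b = 2√5.

2√5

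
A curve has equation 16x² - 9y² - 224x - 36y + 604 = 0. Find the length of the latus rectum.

32/3

Group the x- and y-terms: 16(x² - 14x) -9(y² + 4y) = -604
Complete the square in x and y: 16(x - 7)² -9(y + 2)² = -604 + 784 - 36 = 144
Divide through by 144 to get (x - 7)²/9 - (y + 2)²/16 = 1.
Hyperbola, center (7, -2), transverse axis horizontal; a² = 9, b² = 16.
Latus rectum length = 2b²/a = 2·16/3 = 32/3.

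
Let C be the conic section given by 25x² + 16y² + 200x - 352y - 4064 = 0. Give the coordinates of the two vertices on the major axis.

(-4, -9) and (-4, 31)

25(x² + 8x) + 16(y² - 22y) = 4064
25(x + 4)² + 16(y - 11)² = 4064 + 400 + 1936 = 6400
Divide through by 6400 to get (x + 4)²/256 + (y - 11)²/400 = 1.
Ellipse, center (-4, 11), major axis vertical; a² = 400, b² = 256.
a = 20. Vertices at (h, k ± a).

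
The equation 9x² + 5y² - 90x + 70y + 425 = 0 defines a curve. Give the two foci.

(5, -9) and (5, -5)

Collect terms: 9(x² - 10x) + 5(y² + 14y) = -425
Complete the square: 9(x - 5)² + 5(y + 7)² = -425 + 225 + 245 = 45
Divide by 45: (x - 5)²/5 + (y + 7)²/9 = 1
Ellipse, center (5, -7), major axis vertical; a² = 9, b² = 5.
c² = a² - b² = 9 - 5 = 4, so c = 2.
Foci lie on the vertical axis through the center: (h, k ± c).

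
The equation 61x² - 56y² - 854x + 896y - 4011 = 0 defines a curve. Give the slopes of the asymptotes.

61(x² - 14x) -56(y² - 16y) = 4011
Complete the square in x and y: 61(x - 7)² -56(y - 8)² = 4011 + 2989 - 3584 = 3416
Divide by 3416: (x - 7)²/56 - (y - 8)²/61 = 1
Hyperbola, center (7, 8), transverse axis horizontal; a² = 56, b² = 61.
For a horizontal hyperbola the asymptotes have slope ±b/a.
Here that is ±√61/2√14 = ±√854/28.

√854/28 and -√854/28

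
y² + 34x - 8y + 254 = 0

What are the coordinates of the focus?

Only y is squared. Complete the square in y: (y - 4)² = -34(x + 7).
Vertex (-7, 4); 4p = -34 so p = -17/2. Opens left.
Focus is p units from the vertex along the axis: (h + p, k).

(-31/2, 4)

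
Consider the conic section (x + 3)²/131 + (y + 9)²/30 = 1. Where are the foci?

(-3 - √101, -9) and (-3 + √101, -9)

Center (-3, -9). The larger denominator 131 sits under the x-term, so the major axis is horizontal; a² = 131, b² = 30.
c² = a² - b² = 131 - 30 = 101, so c = √101.
Foci lie on the horizontal axis through the center: (h ± c, k).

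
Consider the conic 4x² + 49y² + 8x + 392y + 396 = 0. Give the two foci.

(-1 - 3√10, -4) and (-1 + 3√10, -4)

Group: 4(x² + 2x) + 49(y² + 8y) = -396
Completing the square gives 4(x + 1)² + 49(y + 4)² = -396 + 4 + 784 = 392.
Divide by 392: (x + 1)²/98 + (y + 4)²/8 = 1
Ellipse, center (-1, -4), major axis horizontal; a² = 98, b² = 8.
c² = a² - b² = 98 - 8 = 90, so c = 3√10.
Foci lie on the horizontal axis through the center: (h ± c, k).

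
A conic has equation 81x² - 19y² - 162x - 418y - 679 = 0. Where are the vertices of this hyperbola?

(1, -20) and (1, -2)

Group: 81(x² - 2x) -19(y² + 22y) = 679
Complete the square: 81(x - 1)² -19(y + 11)² = 679 + 81 - 2299 = -1539
Divide through by -1539 to get (y + 11)²/81 - (x - 1)²/19 = 1.
Hyperbola, center (1, -11), transverse axis vertical; a² = 81, b² = 19.
a = 9. Vertices at (h, k ± a).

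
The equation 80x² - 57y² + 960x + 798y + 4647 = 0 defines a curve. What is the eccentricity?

Rearranging, 80(x² + 12x) -57(y² - 14y) = -4647.
Completing the square gives 80(x + 6)² -57(y - 7)² = -4647 + 2880 - 2793 = -4560.
Dividing both sides by -4560: (y - 7)²/80 - (x + 6)²/57 = 1
Hyperbola, center (-6, 7), transverse axis vertical; a² = 80, b² = 57.
c² = a² + b² = 137, so c = √137.
e = c/a = √137/4√5 = √685/20.

e = √685/20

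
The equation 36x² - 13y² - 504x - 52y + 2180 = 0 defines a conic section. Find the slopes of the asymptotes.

Group the x- and y-terms: 36(x² - 14x) -13(y² + 4y) = -2180
Complete the square in x and y: 36(x - 7)² -13(y + 2)² = -2180 + 1764 - 52 = -468
Divide by -468: (y + 2)²/36 - (x - 7)²/13 = 1
Hyperbola, center (7, -2), transverse axis vertical; a² = 36, b² = 13.
For a vertical hyperbola the asymptotes have slope ±a/b.
Here that is ±6/√13 = ±6√13/13.

6√13/13 and -6√13/13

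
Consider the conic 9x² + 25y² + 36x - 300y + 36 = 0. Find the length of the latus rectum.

Group the x- and y-terms: 9(x² + 4x) + 25(y² - 12y) = -36
Complete the square in x and y: 9(x + 2)² + 25(y - 6)² = -36 + 36 + 900 = 900
Divide by 900: (x + 2)²/100 + (y - 6)²/36 = 1
Ellipse, center (-2, 6), major axis horizontal; a² = 100, b² = 36.
Latus rectum length = 2b²/a = 2·36/10 = 36/5.

36/5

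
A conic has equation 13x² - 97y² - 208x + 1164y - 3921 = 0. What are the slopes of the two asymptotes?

√1261/97 and -√1261/97

Group: 13(x² - 16x) -97(y² - 12y) = 3921
Complete the square in x and y: 13(x - 8)² -97(y - 6)² = 3921 + 832 - 3492 = 1261
Dividing both sides by 1261: (x - 8)²/97 - (y - 6)²/13 = 1
Hyperbola, center (8, 6), transverse axis horizontal; a² = 97, b² = 13.
For a horizontal hyperbola the asymptotes have slope ±b/a.
Here that is ±√13/√97 = ±√1261/97.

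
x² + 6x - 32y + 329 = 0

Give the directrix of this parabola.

y = 2

Only x is squared. Complete the square in x: (x + 3)² = 32(y - 10).
Vertex (-3, 10); 4p = 32 so p = 8. Opens up.
Directrix is the horizontal line y = k − p = 10 − (8) = 2.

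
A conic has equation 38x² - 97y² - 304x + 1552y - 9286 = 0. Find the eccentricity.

Group the x- and y-terms: 38(x² - 8x) -97(y² - 16y) = 9286
Completing the square gives 38(x - 4)² -97(y - 8)² = 9286 + 608 - 6208 = 3686.
Divide by 3686: (x - 4)²/97 - (y - 8)²/38 = 1
Hyperbola, center (4, 8), transverse axis horizontal; a² = 97, b² = 38.
c² = a² + b² = 135, so c = 3√15.
e = c/a = 3√15/√97 = 3√1455/97.

e = 3√1455/97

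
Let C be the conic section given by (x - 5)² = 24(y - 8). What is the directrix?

Vertex (5, 8); 4p = 24 so p = 6. Opens up.
Directrix is the horizontal line y = k − p = 8 − (6) = 2.

y = 2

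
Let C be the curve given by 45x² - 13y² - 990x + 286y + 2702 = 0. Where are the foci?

Collect terms: 45(x² - 22x) -13(y² - 22y) = -2702
Complete the square in x and y: 45(x - 11)² -13(y - 11)² = -2702 + 5445 - 1573 = 1170
Divide by 1170: (x - 11)²/26 - (y - 11)²/90 = 1
Hyperbola, center (11, 11), transverse axis horizontal; a² = 26, b² = 90.
c² = a² + b² = 26 + 90 = 116, so c = 2√29.
Foci lie on the horizontal axis through the center: (h ± c, k).

(11 - 2√29, 11) and (11 + 2√29, 11)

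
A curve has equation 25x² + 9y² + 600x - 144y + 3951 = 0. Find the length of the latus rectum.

18/5

Group the x- and y-terms: 25(x² + 24x) + 9(y² - 16y) = -3951
25(x + 12)² + 9(y - 8)² = -3951 + 3600 + 576 = 225
Divide through by 225 to get (x + 12)²/9 + (y - 8)²/25 = 1.
Ellipse, center (-12, 8), major axis vertical; a² = 25, b² = 9.
Latus rectum length = 2b²/a = 2·9/5 = 18/5.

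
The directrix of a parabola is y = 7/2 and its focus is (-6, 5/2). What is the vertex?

The vertex is the midpoint between the focus and the directrix along the axis of symmetry.
Axis is vertical (directrix is horizontal). Vertex y-coordinate = (5/2 + 7/2)/2 = 3; x-coordinate = -6.

(-6, 3)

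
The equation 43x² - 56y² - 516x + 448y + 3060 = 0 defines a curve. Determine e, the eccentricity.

e = 3√473/43

Collect terms: 43(x² - 12x) -56(y² - 8y) = -3060
Completing the square gives 43(x - 6)² -56(y - 4)² = -3060 + 1548 - 896 = -2408.
Dividing both sides by -2408: (y - 4)²/43 - (x - 6)²/56 = 1
Hyperbola, center (6, 4), transverse axis vertical; a² = 43, b² = 56.
c² = a² + b² = 99, so c = 3√11.
e = c/a = 3√11/√43 = 3√473/43.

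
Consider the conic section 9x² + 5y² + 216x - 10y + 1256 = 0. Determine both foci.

(-12, -1) and (-12, 3)

Collect terms: 9(x² + 24x) + 5(y² - 2y) = -1256
9(x + 12)² + 5(y - 1)² = -1256 + 1296 + 5 = 45
Divide through by 45 to get (x + 12)²/5 + (y - 1)²/9 = 1.
Ellipse, center (-12, 1), major axis vertical; a² = 9, b² = 5.
c² = a² - b² = 9 - 5 = 4, so c = 2.
Foci lie on the vertical axis through the center: (h, k ± c).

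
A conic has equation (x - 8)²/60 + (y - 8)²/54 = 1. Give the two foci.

(8 - √6, 8) and (8 + √6, 8)

Center (8, 8). The larger denominator 60 sits under the x-term, so the major axis is horizontal; a² = 60, b² = 54.
c² = a² - b² = 60 - 54 = 6, so c = √6.
Foci lie on the horizontal axis through the center: (h ± c, k).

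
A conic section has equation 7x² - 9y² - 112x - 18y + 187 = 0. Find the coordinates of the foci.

Group: 7(x² - 16x) -9(y² + 2y) = -187
Complete the square in x and y: 7(x - 8)² -9(y + 1)² = -187 + 448 - 9 = 252
Divide through by 252 to get (x - 8)²/36 - (y + 1)²/28 = 1.
Hyperbola, center (8, -1), transverse axis horizontal; a² = 36, b² = 28.
c² = a² + b² = 36 + 28 = 64, so c = 8.
Foci lie on the horizontal axis through the center: (h ± c, k).

(0, -1) and (16, -1)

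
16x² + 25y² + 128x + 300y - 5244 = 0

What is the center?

(-4, -6)

Group: 16(x² + 8x) + 25(y² + 12y) = 5244
Complete the square in x and y: 16(x + 4)² + 25(y + 6)² = 5244 + 256 + 900 = 6400
Divide through by 6400 to get (x + 4)²/400 + (y + 6)²/256 = 1.
Ellipse with center (-4, -6).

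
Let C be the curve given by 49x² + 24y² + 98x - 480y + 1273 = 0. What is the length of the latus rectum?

Group the x- and y-terms: 49(x² + 2x) + 24(y² - 20y) = -1273
49(x + 1)² + 24(y - 10)² = -1273 + 49 + 2400 = 1176
Divide through by 1176 to get (x + 1)²/24 + (y - 10)²/49 = 1.
Ellipse, center (-1, 10), major axis vertical; a² = 49, b² = 24.
Latus rectum length = 2b²/a = 2·24/7 = 48/7.

48/7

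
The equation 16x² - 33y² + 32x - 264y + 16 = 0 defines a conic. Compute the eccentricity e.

e = 7/4

Group the x- and y-terms: 16(x² + 2x) -33(y² + 8y) = -16
Complete the square: 16(x + 1)² -33(y + 4)² = -16 + 16 - 528 = -528
Divide by -528: (y + 4)²/16 - (x + 1)²/33 = 1
Hyperbola, center (-1, -4), transverse axis vertical; a² = 16, b² = 33.
c² = a² + b² = 49, so c = 7.
e = c/a = 7/4.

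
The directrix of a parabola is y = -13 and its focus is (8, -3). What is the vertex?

(8, -8)

The vertex is the midpoint between the focus and the directrix along the axis of symmetry.
Axis is vertical (directrix is horizontal). Vertex y-coordinate = (-3 + (-13))/2 = -8; x-coordinate = 8.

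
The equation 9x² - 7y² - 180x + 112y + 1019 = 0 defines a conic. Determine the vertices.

Group: 9(x² - 20x) -7(y² - 16y) = -1019
9(x - 10)² -7(y - 8)² = -1019 + 900 - 448 = -567
Dividing both sides by -567: (y - 8)²/81 - (x - 10)²/63 = 1
Hyperbola, center (10, 8), transverse axis vertical; a² = 81, b² = 63.
a = 9. Vertices at (h, k ± a).

(10, -1) and (10, 17)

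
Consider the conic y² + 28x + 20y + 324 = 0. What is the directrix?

x = -1

Only y is squared. Complete the square in y: (y + 10)² = -28(x + 8).
Vertex (-8, -10); 4p = -28 so p = -7. Opens left.
Directrix is the vertical line x = h − p = -8 − (-7) = -1.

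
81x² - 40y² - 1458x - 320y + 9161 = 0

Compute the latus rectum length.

Group the x- and y-terms: 81(x² - 18x) -40(y² + 8y) = -9161
Complete the square: 81(x - 9)² -40(y + 4)² = -9161 + 6561 - 640 = -3240
Dividing both sides by -3240: (y + 4)²/81 - (x - 9)²/40 = 1
Hyperbola, center (9, -4), transverse axis vertical; a² = 81, b² = 40.
Latus rectum length = 2b²/a = 2·40/9 = 80/9.

80/9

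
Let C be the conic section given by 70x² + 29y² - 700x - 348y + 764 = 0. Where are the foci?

70(x² - 10x) + 29(y² - 12y) = -764
Complete the square in x and y: 70(x - 5)² + 29(y - 6)² = -764 + 1750 + 1044 = 2030
Divide by 2030: (x - 5)²/29 + (y - 6)²/70 = 1
Ellipse, center (5, 6), major axis vertical; a² = 70, b² = 29.
c² = a² - b² = 70 - 29 = 41, so c = √41.
Foci lie on the vertical axis through the center: (h, k ± c).

(5, 6 - √41) and (5, 6 + √41)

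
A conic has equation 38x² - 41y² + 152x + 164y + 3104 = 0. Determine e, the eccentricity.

e = √3002/38

Collect terms: 38(x² + 4x) -41(y² - 4y) = -3104
38(x + 2)² -41(y - 2)² = -3104 + 152 - 164 = -3116
Divide through by -3116 to get (y - 2)²/76 - (x + 2)²/82 = 1.
Hyperbola, center (-2, 2), transverse axis vertical; a² = 76, b² = 82.
c² = a² + b² = 158, so c = √158.
e = c/a = √158/2√19 = √3002/38.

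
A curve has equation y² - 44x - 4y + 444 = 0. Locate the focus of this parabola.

(21, 2)

Only y is squared. Complete the square in y: (y - 2)² = 44(x - 10).
Vertex (10, 2); 4p = 44 so p = 11. Opens right.
Focus is p units from the vertex along the axis: (h + p, k).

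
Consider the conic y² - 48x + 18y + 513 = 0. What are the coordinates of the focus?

Only y is squared. Complete the square in y: (y + 9)² = 48(x - 9).
Vertex (9, -9); 4p = 48 so p = 12. Opens right.
Focus is p units from the vertex along the axis: (h + p, k).

(21, -9)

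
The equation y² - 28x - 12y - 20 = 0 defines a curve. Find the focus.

(5, 6)

Only y is squared. Complete the square in y: (y - 6)² = 28(x + 2).
Vertex (-2, 6); 4p = 28 so p = 7. Opens right.
Focus is p units from the vertex along the axis: (h + p, k).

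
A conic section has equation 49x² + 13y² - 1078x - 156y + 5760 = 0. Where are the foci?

(11, 0) and (11, 12)

Rearranging, 49(x² - 22x) + 13(y² - 12y) = -5760.
49(x - 11)² + 13(y - 6)² = -5760 + 5929 + 468 = 637
Dividing both sides by 637: (x - 11)²/13 + (y - 6)²/49 = 1
Ellipse, center (11, 6), major axis vertical; a² = 49, b² = 13.
c² = a² - b² = 49 - 13 = 36, so c = 6.
Foci lie on the vertical axis through the center: (h, k ± c).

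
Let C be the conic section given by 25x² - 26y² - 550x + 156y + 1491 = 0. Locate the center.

(11, 3)

Collect terms: 25(x² - 22x) -26(y² - 6y) = -1491
25(x - 11)² -26(y - 3)² = -1491 + 3025 - 234 = 1300
Divide through by 1300 to get (x - 11)²/52 - (y - 3)²/50 = 1.
Hyperbola with center (11, 3).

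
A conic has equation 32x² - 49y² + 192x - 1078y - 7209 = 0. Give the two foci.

(-12, -11) and (6, -11)

Rearranging, 32(x² + 6x) -49(y² + 22y) = 7209.
32(x + 3)² -49(y + 11)² = 7209 + 288 - 5929 = 1568
Dividing both sides by 1568: (x + 3)²/49 - (y + 11)²/32 = 1
Hyperbola, center (-3, -11), transverse axis horizontal; a² = 49, b² = 32.
c² = a² + b² = 49 + 32 = 81, so c = 9.
Foci lie on the horizontal axis through the center: (h ± c, k).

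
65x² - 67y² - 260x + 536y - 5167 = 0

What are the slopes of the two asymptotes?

Group the x- and y-terms: 65(x² - 4x) -67(y² - 8y) = 5167
Complete the square in x and y: 65(x - 2)² -67(y - 4)² = 5167 + 260 - 1072 = 4355
Dividing both sides by 4355: (x - 2)²/67 - (y - 4)²/65 = 1
Hyperbola, center (2, 4), transverse axis horizontal; a² = 67, b² = 65.
For a horizontal hyperbola the asymptotes have slope ±b/a.
Here that is ±√65/√67 = ±√4355/67.

√4355/67 and -√4355/67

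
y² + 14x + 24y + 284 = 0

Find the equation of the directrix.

Only y is squared. Complete the square in y: (y + 12)² = -14(x + 10).
Vertex (-10, -12); 4p = -14 so p = -7/2. Opens left.
Directrix is the vertical line x = h − p = -10 − (-7/2) = -13/2.

x = -13/2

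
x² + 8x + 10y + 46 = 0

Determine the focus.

(-4, -11/2)

Only x is squared. Complete the square in x: (x + 4)² = -10(y + 3).
Vertex (-4, -3); 4p = -10 so p = -5/2. Opens down.
Focus is p units from the vertex along the axis: (h, k + p).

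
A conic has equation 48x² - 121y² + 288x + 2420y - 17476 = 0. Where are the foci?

Group: 48(x² + 6x) -121(y² - 20y) = 17476
Complete the square: 48(x + 3)² -121(y - 10)² = 17476 + 432 - 12100 = 5808
Divide through by 5808 to get (x + 3)²/121 - (y - 10)²/48 = 1.
Hyperbola, center (-3, 10), transverse axis horizontal; a² = 121, b² = 48.
c² = a² + b² = 121 + 48 = 169, so c = 13.
Foci lie on the horizontal axis through the center: (h ± c, k).

(-16, 10) and (10, 10)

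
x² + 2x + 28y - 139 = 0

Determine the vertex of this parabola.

(-1, 5)

Only x is squared. Complete the square in x: (x + 1)² = -28(y - 5).
Vertex (-1, 5); 4p = -28 so p = -7. Opens down.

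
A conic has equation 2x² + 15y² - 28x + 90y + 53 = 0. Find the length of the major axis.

Group the x- and y-terms: 2(x² - 14x) + 15(y² + 6y) = -53
Complete the square in x and y: 2(x - 7)² + 15(y + 3)² = -53 + 98 + 135 = 180
Divide by 180: (x - 7)²/90 + (y + 3)²/12 = 1
Ellipse, center (7, -3), major axis horizontal; a² = 90, b² = 12.
a² = 90 so a = 3√10; the major axis has length 2a = 6√10.

6√10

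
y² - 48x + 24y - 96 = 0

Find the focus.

(7, -12)

Only y is squared. Complete the square in y: (y + 12)² = 48(x + 5).
Vertex (-5, -12); 4p = 48 so p = 12. Opens right.
Focus is p units from the vertex along the axis: (h + p, k).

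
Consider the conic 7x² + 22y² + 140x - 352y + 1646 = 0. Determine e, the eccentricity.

e = √330/22

7(x² + 20x) + 22(y² - 16y) = -1646
Complete the square: 7(x + 10)² + 22(y - 8)² = -1646 + 700 + 1408 = 462
Divide by 462: (x + 10)²/66 + (y - 8)²/21 = 1
Ellipse, center (-10, 8), major axis horizontal; a² = 66, b² = 21.
c² = a² - b² = 45, so c = 3√5.
e = c/a = 3√5/√66 = √330/22.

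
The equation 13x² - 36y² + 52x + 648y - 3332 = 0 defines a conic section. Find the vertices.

Rearranging, 13(x² + 4x) -36(y² - 18y) = 3332.
13(x + 2)² -36(y - 9)² = 3332 + 52 - 2916 = 468
Divide by 468: (x + 2)²/36 - (y - 9)²/13 = 1
Hyperbola, center (-2, 9), transverse axis horizontal; a² = 36, b² = 13.
a = 6. Vertices at (h ± a, k).

(-8, 9) and (4, 9)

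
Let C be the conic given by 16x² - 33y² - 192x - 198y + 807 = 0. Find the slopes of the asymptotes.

4√33/33 and -4√33/33

16(x² - 12x) -33(y² + 6y) = -807
16(x - 6)² -33(y + 3)² = -807 + 576 - 297 = -528
Divide through by -528 to get (y + 3)²/16 - (x - 6)²/33 = 1.
Hyperbola, center (6, -3), transverse axis vertical; a² = 16, b² = 33.
For a vertical hyperbola the asymptotes have slope ±a/b.
Here that is ±4/√33 = ±4√33/33.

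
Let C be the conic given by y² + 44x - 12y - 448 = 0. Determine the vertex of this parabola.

(11, 6)

Only y is squared. Complete the square in y: (y - 6)² = -44(x - 11).
Vertex (11, 6); 4p = -44 so p = -11. Opens left.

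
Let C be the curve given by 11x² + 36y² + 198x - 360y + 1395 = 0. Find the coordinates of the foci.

Rearranging, 11(x² + 18x) + 36(y² - 10y) = -1395.
Complete the square: 11(x + 9)² + 36(y - 5)² = -1395 + 891 + 900 = 396
Dividing both sides by 396: (x + 9)²/36 + (y - 5)²/11 = 1
Ellipse, center (-9, 5), major axis horizontal; a² = 36, b² = 11.
c² = a² - b² = 36 - 11 = 25, so c = 5.
Foci lie on the horizontal axis through the center: (h ± c, k).

(-14, 5) and (-4, 5)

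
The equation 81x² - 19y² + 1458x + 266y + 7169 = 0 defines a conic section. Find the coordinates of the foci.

(-9, -3) and (-9, 17)

Group the x- and y-terms: 81(x² + 18x) -19(y² - 14y) = -7169
81(x + 9)² -19(y - 7)² = -7169 + 6561 - 931 = -1539
Divide by -1539: (y - 7)²/81 - (x + 9)²/19 = 1
Hyperbola, center (-9, 7), transverse axis vertical; a² = 81, b² = 19.
c² = a² + b² = 81 + 19 = 100, so c = 10.
Foci lie on the vertical axis through the center: (h, k ± c).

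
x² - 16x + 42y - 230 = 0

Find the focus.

Only x is squared. Complete the square in x: (x - 8)² = -42(y - 7).
Vertex (8, 7); 4p = -42 so p = -21/2. Opens down.
Focus is p units from the vertex along the axis: (h, k + p).

(8, -7/2)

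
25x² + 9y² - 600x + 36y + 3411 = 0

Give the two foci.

Group the x- and y-terms: 25(x² - 24x) + 9(y² + 4y) = -3411
Completing the square gives 25(x - 12)² + 9(y + 2)² = -3411 + 3600 + 36 = 225.
Divide through by 225 to get (x - 12)²/9 + (y + 2)²/25 = 1.
Ellipse, center (12, -2), major axis vertical; a² = 25, b² = 9.
c² = a² - b² = 25 - 9 = 16, so c = 4.
Foci lie on the vertical axis through the center: (h, k ± c).

(12, -6) and (12, 2)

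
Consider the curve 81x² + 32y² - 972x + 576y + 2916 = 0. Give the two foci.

(6, -16) and (6, -2)

Group: 81(x² - 12x) + 32(y² + 18y) = -2916
Complete the square in x and y: 81(x - 6)² + 32(y + 9)² = -2916 + 2916 + 2592 = 2592
Dividing both sides by 2592: (x - 6)²/32 + (y + 9)²/81 = 1
Ellipse, center (6, -9), major axis vertical; a² = 81, b² = 32.
c² = a² - b² = 81 - 32 = 49, so c = 7.
Foci lie on the vertical axis through the center: (h, k ± c).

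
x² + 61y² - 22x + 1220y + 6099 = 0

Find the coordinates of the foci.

Collect terms: (x² - 22x) + 61(y² + 20y) = -6099
Complete the square: (x - 11)² + 61(y + 10)² = -6099 + 121 + 6100 = 122
Dividing both sides by 122: (x - 11)²/122 + (y + 10)²/2 = 1
Ellipse, center (11, -10), major axis horizontal; a² = 122, b² = 2.
c² = a² - b² = 122 - 2 = 120, so c = 2√30.
Foci lie on the horizontal axis through the center: (h ± c, k).

(11 - 2√30, -10) and (11 + 2√30, -10)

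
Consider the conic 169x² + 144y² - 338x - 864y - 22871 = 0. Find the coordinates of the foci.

Rearranging, 169(x² - 2x) + 144(y² - 6y) = 22871.
Complete the square: 169(x - 1)² + 144(y - 3)² = 22871 + 169 + 1296 = 24336
Dividing both sides by 24336: (x - 1)²/144 + (y - 3)²/169 = 1
Ellipse, center (1, 3), major axis vertical; a² = 169, b² = 144.
c² = a² - b² = 169 - 144 = 25, so c = 5.
Foci lie on the vertical axis through the center: (h, k ± c).

(1, -2) and (1, 8)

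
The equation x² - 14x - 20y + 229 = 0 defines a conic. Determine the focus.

(7, 14)

Only x is squared. Complete the square in x: (x - 7)² = 20(y - 9).
Vertex (7, 9); 4p = 20 so p = 5. Opens up.
Focus is p units from the vertex along the axis: (h, k + p).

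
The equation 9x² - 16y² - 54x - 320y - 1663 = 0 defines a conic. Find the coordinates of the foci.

Group: 9(x² - 6x) -16(y² + 20y) = 1663
Completing the square gives 9(x - 3)² -16(y + 10)² = 1663 + 81 - 1600 = 144.
Dividing both sides by 144: (x - 3)²/16 - (y + 10)²/9 = 1
Hyperbola, center (3, -10), transverse axis horizontal; a² = 16, b² = 9.
c² = a² + b² = 16 + 9 = 25, so c = 5.
Foci lie on the horizontal axis through the center: (h ± c, k).

(-2, -10) and (8, -10)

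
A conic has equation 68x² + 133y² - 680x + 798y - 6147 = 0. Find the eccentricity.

e = √8645/133

Collect terms: 68(x² - 10x) + 133(y² + 6y) = 6147
68(x - 5)² + 133(y + 3)² = 6147 + 1700 + 1197 = 9044
Divide by 9044: (x - 5)²/133 + (y + 3)²/68 = 1
Ellipse, center (5, -3), major axis horizontal; a² = 133, b² = 68.
c² = a² - b² = 65, so c = √65.
e = c/a = √65/√133 = √8645/133.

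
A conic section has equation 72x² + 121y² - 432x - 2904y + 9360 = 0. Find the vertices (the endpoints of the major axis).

(-8, 12) and (14, 12)

Rearranging, 72(x² - 6x) + 121(y² - 24y) = -9360.
Complete the square: 72(x - 3)² + 121(y - 12)² = -9360 + 648 + 17424 = 8712
Divide through by 8712 to get (x - 3)²/121 + (y - 12)²/72 = 1.
Ellipse, center (3, 12), major axis horizontal; a² = 121, b² = 72.
a = 11. Vertices at (h ± a, k).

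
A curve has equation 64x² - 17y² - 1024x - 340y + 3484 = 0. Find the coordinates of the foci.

(8, -19) and (8, -1)

64(x² - 16x) -17(y² + 20y) = -3484
Completing the square gives 64(x - 8)² -17(y + 10)² = -3484 + 4096 - 1700 = -1088.
Dividing both sides by -1088: (y + 10)²/64 - (x - 8)²/17 = 1
Hyperbola, center (8, -10), transverse axis vertical; a² = 64, b² = 17.
c² = a² + b² = 64 + 17 = 81, so c = 9.
Foci lie on the vertical axis through the center: (h, k ± c).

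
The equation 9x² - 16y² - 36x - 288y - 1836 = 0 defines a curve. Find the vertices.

Collect terms: 9(x² - 4x) -16(y² + 18y) = 1836
Completing the square gives 9(x - 2)² -16(y + 9)² = 1836 + 36 - 1296 = 576.
Divide through by 576 to get (x - 2)²/64 - (y + 9)²/36 = 1.
Hyperbola, center (2, -9), transverse axis horizontal; a² = 64, b² = 36.
a = 8. Vertices at (h ± a, k).

(-6, -9) and (10, -9)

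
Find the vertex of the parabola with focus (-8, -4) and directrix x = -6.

The vertex is the midpoint between the focus and the directrix along the axis of symmetry.
Axis is horizontal (directrix is vertical). Vertex x-coordinate = (-8 + (-6))/2 = -7; y-coordinate = -4.

(-7, -4)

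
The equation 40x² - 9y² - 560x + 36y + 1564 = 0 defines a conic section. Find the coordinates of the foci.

Group the x- and y-terms: 40(x² - 14x) -9(y² - 4y) = -1564
Completing the square gives 40(x - 7)² -9(y - 2)² = -1564 + 1960 - 36 = 360.
Divide by 360: (x - 7)²/9 - (y - 2)²/40 = 1
Hyperbola, center (7, 2), transverse axis horizontal; a² = 9, b² = 40.
c² = a² + b² = 9 + 40 = 49, so c = 7.
Foci lie on the horizontal axis through the center: (h ± c, k).

(0, 2) and (14, 2)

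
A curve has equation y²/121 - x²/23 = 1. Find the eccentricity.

Center (0, 0). The positive term is the y-term, so the transverse axis is vertical; a² = 121, b² = 23.
c² = a² + b² = 144, so c = 12.
e = c/a = 12/11.

e = 12/11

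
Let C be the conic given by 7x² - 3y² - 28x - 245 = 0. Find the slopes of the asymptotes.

√21/3 and -√21/3

Rearranging, 7(x² - 4x) -3y² = 245.
7(x - 2)² -3y² = 245 + 28 + 0 = 273
Divide by 273: (x - 2)²/39 - y²/91 = 1
Hyperbola, center (2, 0), transverse axis horizontal; a² = 39, b² = 91.
For a horizontal hyperbola the asymptotes have slope ±b/a.
Here that is ±√91/√39 = ±√21/3.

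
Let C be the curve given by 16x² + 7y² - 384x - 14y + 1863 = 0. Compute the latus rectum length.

Rearranging, 16(x² - 24x) + 7(y² - 2y) = -1863.
16(x - 12)² + 7(y - 1)² = -1863 + 2304 + 7 = 448
Dividing both sides by 448: (x - 12)²/28 + (y - 1)²/64 = 1
Ellipse, center (12, 1), major axis vertical; a² = 64, b² = 28.
Latus rectum length = 2b²/a = 2·28/8 = 7.

7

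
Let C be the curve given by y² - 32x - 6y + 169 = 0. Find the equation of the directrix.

x = -3

Only y is squared. Complete the square in y: (y - 3)² = 32(x - 5).
Vertex (5, 3); 4p = 32 so p = 8. Opens right.
Directrix is the vertical line x = h − p = 5 − (8) = -3.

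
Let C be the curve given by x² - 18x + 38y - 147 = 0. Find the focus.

(9, -7/2)

Only x is squared. Complete the square in x: (x - 9)² = -38(y - 6).
Vertex (9, 6); 4p = -38 so p = -19/2. Opens down.
Focus is p units from the vertex along the axis: (h, k + p).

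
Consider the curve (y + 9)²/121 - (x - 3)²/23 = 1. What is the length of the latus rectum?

Center (3, -9). The positive term is the y-term, so the transverse axis is vertical; a² = 121, b² = 23.
Latus rectum length = 2b²/a = 2·23/11 = 46/11.

46/11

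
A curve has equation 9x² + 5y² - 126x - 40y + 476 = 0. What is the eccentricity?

e = 2/3

9(x² - 14x) + 5(y² - 8y) = -476
Complete the square: 9(x - 7)² + 5(y - 4)² = -476 + 441 + 80 = 45
Dividing both sides by 45: (x - 7)²/5 + (y - 4)²/9 = 1
Ellipse, center (7, 4), major axis vertical; a² = 9, b² = 5.
c² = a² - b² = 4, so c = 2.
e = c/a = 2/3.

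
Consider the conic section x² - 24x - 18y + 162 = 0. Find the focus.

Only x is squared. Complete the square in x: (x - 12)² = 18(y - 1).
Vertex (12, 1); 4p = 18 so p = 9/2. Opens up.
Focus is p units from the vertex along the axis: (h, k + p).

(12, 11/2)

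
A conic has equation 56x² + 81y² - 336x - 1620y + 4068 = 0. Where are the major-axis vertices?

Group: 56(x² - 6x) + 81(y² - 20y) = -4068
Complete the square: 56(x - 3)² + 81(y - 10)² = -4068 + 504 + 8100 = 4536
Divide by 4536: (x - 3)²/81 + (y - 10)²/56 = 1
Ellipse, center (3, 10), major axis horizontal; a² = 81, b² = 56.
a = 9. Vertices at (h ± a, k).

(-6, 10) and (12, 10)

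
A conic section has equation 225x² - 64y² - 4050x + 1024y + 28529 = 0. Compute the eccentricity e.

Rearranging, 225(x² - 18x) -64(y² - 16y) = -28529.
Complete the square: 225(x - 9)² -64(y - 8)² = -28529 + 18225 - 4096 = -14400
Dividing both sides by -14400: (y - 8)²/225 - (x - 9)²/64 = 1
Hyperbola, center (9, 8), transverse axis vertical; a² = 225, b² = 64.
c² = a² + b² = 289, so c = 17.
e = c/a = 17/15.

e = 17/15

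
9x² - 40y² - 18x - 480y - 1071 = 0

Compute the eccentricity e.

e = 7/3

Collect terms: 9(x² - 2x) -40(y² + 12y) = 1071
Completing the square gives 9(x - 1)² -40(y + 6)² = 1071 + 9 - 1440 = -360.
Divide by -360: (y + 6)²/9 - (x - 1)²/40 = 1
Hyperbola, center (1, -6), transverse axis vertical; a² = 9, b² = 40.
c² = a² + b² = 49, so c = 7.
e = c/a = 7/3.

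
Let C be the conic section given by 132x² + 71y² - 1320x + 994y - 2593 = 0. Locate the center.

Collect terms: 132(x² - 10x) + 71(y² + 14y) = 2593
Completing the square gives 132(x - 5)² + 71(y + 7)² = 2593 + 3300 + 3479 = 9372.
Dividing both sides by 9372: (x - 5)²/71 + (y + 7)²/132 = 1
Ellipse with center (5, -7).

(5, -7)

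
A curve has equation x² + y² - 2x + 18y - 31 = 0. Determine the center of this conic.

(1, -9)

(x² - 2x) + (y² + 18y) = 31
Complete the square in x and y: (x - 1)² + (y + 9)² = 31 + 1 + 81 = 113
So (x - 1)² + (y + 9)² = 113.
Circle centered at (1, -9) with r² = 113.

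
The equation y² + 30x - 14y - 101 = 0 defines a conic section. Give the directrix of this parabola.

Only y is squared. Complete the square in y: (y - 7)² = -30(x - 5).
Vertex (5, 7); 4p = -30 so p = -15/2. Opens left.
Directrix is the vertical line x = h − p = 5 − (-15/2) = 25/2.

x = 25/2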